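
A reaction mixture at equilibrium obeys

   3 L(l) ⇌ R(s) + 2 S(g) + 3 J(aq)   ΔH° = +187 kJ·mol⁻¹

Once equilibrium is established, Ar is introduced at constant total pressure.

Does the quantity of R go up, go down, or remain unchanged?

increases

Adding inert gas at constant total pressure expands the volume and lowers every reacting partial pressure. With Δn_gas = 2 − 0 = +2, Q moves away from K toward the side with fewer gas moles, so the system shifts toward the side with more gas moles — to the right.
The net shift is to the right. R is a product, so its amount increases.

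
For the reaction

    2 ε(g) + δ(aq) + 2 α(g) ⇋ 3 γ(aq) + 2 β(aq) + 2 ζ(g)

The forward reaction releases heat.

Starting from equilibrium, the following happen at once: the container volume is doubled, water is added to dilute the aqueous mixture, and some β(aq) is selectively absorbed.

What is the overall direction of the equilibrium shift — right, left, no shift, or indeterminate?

Gas moles: reactants 4, products 2 (Δn_gas = -2). Expansion shifts the system toward the side with more moles of gas — to the left.
Dilution lowers every aqueous concentration by the same factor. Δn_aq = 5 − 1 = +4, so the system shifts toward the side with more dissolved moles — to the right.
Removing β (aq), a product, drives the reaction to the right.
The individual effects push in opposite directions; without quantitative information the net direction cannot be determined.

cannot be determined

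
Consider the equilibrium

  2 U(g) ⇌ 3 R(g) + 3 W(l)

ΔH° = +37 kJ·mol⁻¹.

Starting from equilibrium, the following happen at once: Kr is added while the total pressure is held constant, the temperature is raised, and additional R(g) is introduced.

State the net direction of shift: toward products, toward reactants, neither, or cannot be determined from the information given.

Adding inert gas at constant total pressure expands the volume and lowers every reacting partial pressure. With Δn_gas = 3 − 2 = +1, Q moves away from K toward the side with fewer gas moles, so the system shifts toward the side with more gas moles — to the right.
The forward reaction is endothermic. Raising T favours the endothermic direction — shift to the right.
Adding R (g), a product, drives the reaction to the left.
The individual effects push in opposite directions; without quantitative information the net direction cannot be determined.

cannot be determined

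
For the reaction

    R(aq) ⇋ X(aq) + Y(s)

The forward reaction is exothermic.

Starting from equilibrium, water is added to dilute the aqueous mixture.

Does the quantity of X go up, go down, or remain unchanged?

unchanged

Dilution scales every aqueous concentration by the same factor. Δn_aq = 1 − 1 = 0, so Q is unchanged — no shift.
No net shift occurs, so the amount of X is unchanged.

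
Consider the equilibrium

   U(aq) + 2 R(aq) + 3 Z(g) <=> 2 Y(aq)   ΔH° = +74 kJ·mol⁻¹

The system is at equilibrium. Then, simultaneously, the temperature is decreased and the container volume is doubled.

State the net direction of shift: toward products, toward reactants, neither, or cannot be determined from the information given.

The forward reaction is endothermic. Lowering T favours the exothermic direction — shift to the left.
Gas moles: reactants 3, products 0 (Δn_gas = -3). Expansion shifts the system toward the side with more moles of gas — to the left.
All effects act in the same direction — net shift to the left.

left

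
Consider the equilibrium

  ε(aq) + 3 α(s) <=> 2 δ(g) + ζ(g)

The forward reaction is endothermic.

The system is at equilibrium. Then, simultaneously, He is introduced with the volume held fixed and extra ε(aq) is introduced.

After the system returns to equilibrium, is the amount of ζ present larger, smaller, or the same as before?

increases

At constant volume, adding an inert gas leaves every reacting species' partial pressure unchanged, so Q is unchanged — no shift from this change.
Adding ε (aq), a reactant, drives the reaction to the right.
The net shift is to the right. ζ is a product, so its amount increases.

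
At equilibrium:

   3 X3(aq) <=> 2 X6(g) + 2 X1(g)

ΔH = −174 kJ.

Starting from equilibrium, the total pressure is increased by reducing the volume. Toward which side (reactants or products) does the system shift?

left

Gas moles: reactants 0, products 4 (Δn_gas = +4). Compression shifts the system toward the side with fewer moles of gas — to the left.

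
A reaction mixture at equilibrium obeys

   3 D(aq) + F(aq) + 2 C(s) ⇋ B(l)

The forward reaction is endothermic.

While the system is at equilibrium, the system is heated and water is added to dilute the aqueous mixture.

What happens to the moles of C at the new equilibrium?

The forward reaction is endothermic. Raising T favours the endothermic direction — shift to the right.
Dilution lowers every aqueous concentration by the same factor. Δn_aq = 0 − 4 = -4, so the system shifts toward the side with more dissolved moles — to the left.
The two effects oppose each other, so the net shift — and hence the change in C — cannot be determined from the given information.

cannot be determined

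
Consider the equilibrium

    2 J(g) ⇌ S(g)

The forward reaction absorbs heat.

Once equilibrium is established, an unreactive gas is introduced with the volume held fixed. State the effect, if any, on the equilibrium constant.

The equilibrium constant depends only on temperature. This perturbation changes neither the position of equilibrium nor K.

unchanged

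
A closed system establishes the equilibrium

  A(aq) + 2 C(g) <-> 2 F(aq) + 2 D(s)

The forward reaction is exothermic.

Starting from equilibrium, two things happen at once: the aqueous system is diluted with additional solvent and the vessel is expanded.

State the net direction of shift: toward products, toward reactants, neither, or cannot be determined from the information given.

cannot be determined

Dilution lowers every aqueous concentration by the same factor. Δn_aq = 2 − 1 = +1, so the system shifts toward the side with more dissolved moles — to the right.
Gas moles: reactants 2, products 0 (Δn_gas = -2). Expansion shifts the system toward the side with more moles of gas — to the left.
The individual effects push in opposite directions; without quantitative information the net direction cannot be determined.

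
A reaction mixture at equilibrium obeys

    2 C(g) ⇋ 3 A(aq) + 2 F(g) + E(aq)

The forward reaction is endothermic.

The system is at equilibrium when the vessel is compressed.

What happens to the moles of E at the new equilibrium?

unchanged

Gas moles: reactants 2, products 2. Δn_gas = 0, so a volume change leaves Q equal to K — no shift from this change.
No net shift occurs, so the amount of E is unchanged.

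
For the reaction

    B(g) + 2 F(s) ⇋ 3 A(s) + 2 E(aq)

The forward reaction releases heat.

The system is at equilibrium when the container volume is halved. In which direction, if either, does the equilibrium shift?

right

Gas moles: reactants 1, products 0 (Δn_gas = -1). Compression shifts the system toward the side with fewer moles of gas — to the right.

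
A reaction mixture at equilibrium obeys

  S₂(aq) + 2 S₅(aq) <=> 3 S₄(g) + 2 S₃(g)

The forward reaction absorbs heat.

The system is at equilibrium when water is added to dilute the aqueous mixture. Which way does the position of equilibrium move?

left

Dilution lowers every aqueous concentration by the same factor. Δn_aq = 0 − 3 = -3, so the system shifts toward the side with more dissolved moles — to the left.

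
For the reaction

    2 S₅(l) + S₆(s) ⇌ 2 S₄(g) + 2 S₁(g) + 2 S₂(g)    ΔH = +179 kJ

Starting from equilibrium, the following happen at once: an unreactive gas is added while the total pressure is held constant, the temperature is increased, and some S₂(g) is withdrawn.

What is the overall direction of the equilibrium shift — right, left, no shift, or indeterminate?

Adding inert gas at constant total pressure expands the volume and lowers every reacting partial pressure. With Δn_gas = 6 − 0 = +6, Q moves away from K toward the side with fewer gas moles, so the system shifts toward the side with more gas moles — to the right.
The forward reaction is endothermic. Raising T favours the endothermic direction — shift to the right.
Removing S₂ (g), a product, drives the reaction to the right.
All effects act in the same direction — net shift to the right.

right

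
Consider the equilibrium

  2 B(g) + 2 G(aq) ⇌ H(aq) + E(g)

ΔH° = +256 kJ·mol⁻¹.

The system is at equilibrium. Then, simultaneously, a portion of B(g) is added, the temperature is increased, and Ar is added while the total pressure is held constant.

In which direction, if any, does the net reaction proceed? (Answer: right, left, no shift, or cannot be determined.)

Adding B (g), a reactant, drives the reaction to the right.
The forward reaction is endothermic. Raising T favours the endothermic direction — shift to the right.
Adding inert gas at constant total pressure expands the volume and lowers every reacting partial pressure. With Δn_gas = 1 − 2 = -1, Q moves away from K toward the side with fewer gas moles, so the system shifts toward the side with more gas moles — to the left.
The individual effects push in opposite directions; without quantitative information the net direction cannot be determined.

cannot be determined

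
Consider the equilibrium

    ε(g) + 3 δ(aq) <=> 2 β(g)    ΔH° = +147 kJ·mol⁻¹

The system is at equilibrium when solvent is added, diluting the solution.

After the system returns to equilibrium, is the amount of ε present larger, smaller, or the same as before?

increases

Dilution lowers every aqueous concentration by the same factor. Δn_aq = 0 − 3 = -3, so the system shifts toward the side with more dissolved moles — to the left.
The net shift is to the left. ε is a reactant, so its amount increases.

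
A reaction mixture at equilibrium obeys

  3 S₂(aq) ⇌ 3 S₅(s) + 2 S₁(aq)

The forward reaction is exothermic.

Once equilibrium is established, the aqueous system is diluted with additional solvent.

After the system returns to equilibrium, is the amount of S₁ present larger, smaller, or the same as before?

decreases

Dilution lowers every aqueous concentration by the same factor. Δn_aq = 2 − 3 = -1, so the system shifts toward the side with more dissolved moles — to the left.
The net shift is to the left. S₁ is a product, so its amount decreases.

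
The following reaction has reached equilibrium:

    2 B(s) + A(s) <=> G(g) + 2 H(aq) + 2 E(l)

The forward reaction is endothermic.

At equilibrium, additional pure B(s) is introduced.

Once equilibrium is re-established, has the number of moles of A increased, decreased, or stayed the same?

unchanged

B is a pure solid; its activity is 1 regardless of amount, so Q is unaffected — no shift from this change.
No net shift occurs, so the amount of A is unchanged.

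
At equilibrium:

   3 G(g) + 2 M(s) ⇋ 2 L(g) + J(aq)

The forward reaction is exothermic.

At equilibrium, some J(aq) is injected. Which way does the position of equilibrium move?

Adding J (aq), a product, drives the reaction to the left.

left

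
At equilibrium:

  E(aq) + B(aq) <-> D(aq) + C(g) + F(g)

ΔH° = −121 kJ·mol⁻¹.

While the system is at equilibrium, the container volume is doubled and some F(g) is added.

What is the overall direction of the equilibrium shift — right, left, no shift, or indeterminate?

cannot be determined

Gas moles: reactants 0, products 2 (Δn_gas = +2). Expansion shifts the system toward the side with more moles of gas — to the right.
Adding F (g), a product, drives the reaction to the left.
The individual effects push in opposite directions; without quantitative information the net direction cannot be determined.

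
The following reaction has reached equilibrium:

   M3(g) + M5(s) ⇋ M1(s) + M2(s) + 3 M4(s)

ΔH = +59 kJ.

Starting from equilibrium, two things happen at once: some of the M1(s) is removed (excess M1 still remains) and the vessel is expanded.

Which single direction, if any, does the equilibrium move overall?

M1 is a pure solid; its activity is 1 regardless of amount, so Q is unaffected — no shift from this change.
Gas moles: reactants 1, products 0 (Δn_gas = -1). Expansion shifts the system toward the side with more moles of gas — to the left.
Only the nonzero effect(s) matter; the net shift is to the left.

left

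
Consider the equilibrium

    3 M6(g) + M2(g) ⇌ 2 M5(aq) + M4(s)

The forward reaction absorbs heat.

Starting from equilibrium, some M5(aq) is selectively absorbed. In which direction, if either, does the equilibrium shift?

Removing M5 (aq), a product, drives the reaction to the right.

right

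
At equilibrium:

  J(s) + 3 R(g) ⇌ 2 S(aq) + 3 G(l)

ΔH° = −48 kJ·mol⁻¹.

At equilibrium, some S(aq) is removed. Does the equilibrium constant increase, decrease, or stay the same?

unchanged

The equilibrium constant depends only on temperature. This perturbation may move the position of equilibrium, but since T is unchanged, K itself is unchanged.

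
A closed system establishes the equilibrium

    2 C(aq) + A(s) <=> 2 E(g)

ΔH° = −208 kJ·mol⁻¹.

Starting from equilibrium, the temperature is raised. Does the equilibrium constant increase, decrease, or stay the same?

K depends on temperature via the van 't Hoff relation. The forward reaction is exothermic, so raising T decreases K.

decreases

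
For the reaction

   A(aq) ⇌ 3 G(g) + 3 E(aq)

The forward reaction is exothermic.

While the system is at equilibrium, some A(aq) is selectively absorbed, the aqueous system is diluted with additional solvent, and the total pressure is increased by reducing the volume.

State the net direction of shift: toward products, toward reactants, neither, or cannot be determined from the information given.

Removing A (aq), a reactant, drives the reaction to the left.
Dilution lowers every aqueous concentration by the same factor. Δn_aq = 3 − 1 = +2, so the system shifts toward the side with more dissolved moles — to the right.
Gas moles: reactants 0, products 3 (Δn_gas = +3). Compression shifts the system toward the side with fewer moles of gas — to the left.
The individual effects push in opposite directions; without quantitative information the net direction cannot be determined.

cannot be determined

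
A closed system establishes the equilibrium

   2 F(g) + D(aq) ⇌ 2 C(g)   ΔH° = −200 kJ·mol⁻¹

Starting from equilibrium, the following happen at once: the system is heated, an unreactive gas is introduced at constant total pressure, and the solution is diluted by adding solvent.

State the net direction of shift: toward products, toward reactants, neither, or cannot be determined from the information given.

left

The forward reaction is exothermic. Raising T favours the endothermic direction — shift to the left.
Adding inert gas at constant total pressure expands the volume, scaling every reacting partial pressure by the same factor. Δn_gas = 2 − 2 = 0, so Q is unchanged — no shift.
Dilution lowers every aqueous concentration by the same factor. Δn_aq = 0 − 1 = -1, so the system shifts toward the side with more dissolved moles — to the left.
Only the nonzero effect(s) matter; the net shift is to the left.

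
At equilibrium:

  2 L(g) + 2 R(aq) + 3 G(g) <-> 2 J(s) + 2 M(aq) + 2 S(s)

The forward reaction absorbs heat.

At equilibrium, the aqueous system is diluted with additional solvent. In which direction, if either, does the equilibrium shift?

Dilution scales every aqueous concentration by the same factor. Δn_aq = 2 − 2 = 0, so Q is unchanged — no shift.

no shift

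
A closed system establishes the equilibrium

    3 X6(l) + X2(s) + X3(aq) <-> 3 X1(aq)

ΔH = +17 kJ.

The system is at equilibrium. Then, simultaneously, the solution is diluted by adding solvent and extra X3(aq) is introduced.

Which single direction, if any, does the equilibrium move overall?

right

Dilution lowers every aqueous concentration by the same factor. Δn_aq = 3 − 1 = +2, so the system shifts toward the side with more dissolved moles — to the right.
Adding X3 (aq), a reactant, drives the reaction to the right.
All effects act in the same direction — net shift to the right.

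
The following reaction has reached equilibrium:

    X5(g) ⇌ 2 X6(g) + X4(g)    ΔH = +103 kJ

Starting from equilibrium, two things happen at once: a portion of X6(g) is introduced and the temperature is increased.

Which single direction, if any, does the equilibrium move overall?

cannot be determined

Adding X6 (g), a product, drives the reaction to the left.
The forward reaction is endothermic. Raising T favours the endothermic direction — shift to the right.
The individual effects push in opposite directions; without quantitative information the net direction cannot be determined.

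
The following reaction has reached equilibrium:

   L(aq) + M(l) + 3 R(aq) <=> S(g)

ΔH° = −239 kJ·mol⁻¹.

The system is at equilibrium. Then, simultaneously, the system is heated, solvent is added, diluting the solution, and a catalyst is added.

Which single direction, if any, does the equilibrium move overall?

The forward reaction is exothermic. Raising T favours the endothermic direction — shift to the left.
Dilution lowers every aqueous concentration by the same factor. Δn_aq = 0 − 4 = -4, so the system shifts toward the side with more dissolved moles — to the left.
A catalyst speeds both forward and reverse rates equally; it changes neither Q nor K — no shift from this change.
Only the nonzero effect(s) matter; the net shift is to the left.

left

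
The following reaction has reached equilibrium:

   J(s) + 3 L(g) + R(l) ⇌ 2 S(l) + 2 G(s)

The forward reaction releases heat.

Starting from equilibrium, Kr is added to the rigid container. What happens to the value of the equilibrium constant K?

The equilibrium constant depends only on temperature. This perturbation changes neither the position of equilibrium nor K.

unchanged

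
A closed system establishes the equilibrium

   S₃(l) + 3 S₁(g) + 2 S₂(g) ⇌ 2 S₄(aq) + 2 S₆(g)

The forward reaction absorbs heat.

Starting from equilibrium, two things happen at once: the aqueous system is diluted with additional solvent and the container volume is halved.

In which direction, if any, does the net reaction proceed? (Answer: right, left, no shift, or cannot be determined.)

right

Dilution lowers every aqueous concentration by the same factor. Δn_aq = 2 − 0 = +2, so the system shifts toward the side with more dissolved moles — to the right.
Gas moles: reactants 5, products 2 (Δn_gas = -3). Compression shifts the system toward the side with fewer moles of gas — to the right.
All effects act in the same direction — net shift to the right.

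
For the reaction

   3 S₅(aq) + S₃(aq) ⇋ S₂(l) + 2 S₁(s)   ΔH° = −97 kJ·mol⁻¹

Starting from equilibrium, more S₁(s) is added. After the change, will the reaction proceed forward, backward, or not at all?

no shift

S₁ is a pure solid; its activity is 1 regardless of amount, so Q is unaffected — no shift from this change.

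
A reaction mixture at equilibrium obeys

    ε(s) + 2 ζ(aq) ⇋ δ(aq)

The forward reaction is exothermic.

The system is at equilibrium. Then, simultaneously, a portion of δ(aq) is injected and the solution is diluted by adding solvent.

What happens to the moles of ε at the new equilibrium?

increases

Adding δ (aq), a product, drives the reaction to the left.
Dilution lowers every aqueous concentration by the same factor. Δn_aq = 1 − 2 = -1, so the system shifts toward the side with more dissolved moles — to the left.
The net shift is to the left. ε is a reactant, so its amount increases.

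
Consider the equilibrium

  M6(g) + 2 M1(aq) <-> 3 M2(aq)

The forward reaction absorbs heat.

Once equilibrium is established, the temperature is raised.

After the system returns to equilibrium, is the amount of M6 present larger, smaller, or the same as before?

decreases

The forward reaction is endothermic. Raising T favours the endothermic direction — shift to the right.
The net shift is to the right. M6 is a reactant, so its amount decreases.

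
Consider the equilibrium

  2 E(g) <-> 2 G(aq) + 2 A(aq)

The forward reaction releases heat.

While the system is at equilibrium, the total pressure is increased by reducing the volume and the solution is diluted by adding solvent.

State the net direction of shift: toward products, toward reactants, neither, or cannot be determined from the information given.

Gas moles: reactants 2, products 0 (Δn_gas = -2). Compression shifts the system toward the side with fewer moles of gas — to the right.
Dilution lowers every aqueous concentration by the same factor. Δn_aq = 4 − 0 = +4, so the system shifts toward the side with more dissolved moles — to the right.
All effects act in the same direction — net shift to the right.

right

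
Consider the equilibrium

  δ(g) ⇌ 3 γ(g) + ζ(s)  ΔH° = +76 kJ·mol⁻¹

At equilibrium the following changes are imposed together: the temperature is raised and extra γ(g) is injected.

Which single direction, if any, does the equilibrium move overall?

The forward reaction is endothermic. Raising T favours the endothermic direction — shift to the right.
Adding γ (g), a product, drives the reaction to the left.
The individual effects push in opposite directions; without quantitative information the net direction cannot be determined.

cannot be determined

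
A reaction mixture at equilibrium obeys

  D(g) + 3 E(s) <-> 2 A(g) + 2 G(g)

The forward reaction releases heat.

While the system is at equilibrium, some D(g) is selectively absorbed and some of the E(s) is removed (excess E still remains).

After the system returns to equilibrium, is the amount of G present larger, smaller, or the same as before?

decreases

Removing D (g), a reactant, drives the reaction to the left.
E is a pure solid; its activity is 1 regardless of amount, so Q is unaffected — no shift from this change.
The net shift is to the left. G is a product, so its amount decreases.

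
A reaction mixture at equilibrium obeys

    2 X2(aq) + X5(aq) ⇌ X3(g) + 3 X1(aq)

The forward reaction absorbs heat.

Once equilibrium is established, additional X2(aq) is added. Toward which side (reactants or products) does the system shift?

right

Adding X2 (aq), a reactant, drives the reaction to the right.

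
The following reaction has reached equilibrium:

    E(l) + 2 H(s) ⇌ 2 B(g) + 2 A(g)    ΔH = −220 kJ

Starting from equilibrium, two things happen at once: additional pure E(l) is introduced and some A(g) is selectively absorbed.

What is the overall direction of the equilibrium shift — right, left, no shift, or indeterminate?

right

E is a pure liquid; its activity is 1 regardless of amount, so Q is unaffected — no shift from this change.
Removing A (g), a product, drives the reaction to the right.
Only the nonzero effect(s) matter; the net shift is to the right.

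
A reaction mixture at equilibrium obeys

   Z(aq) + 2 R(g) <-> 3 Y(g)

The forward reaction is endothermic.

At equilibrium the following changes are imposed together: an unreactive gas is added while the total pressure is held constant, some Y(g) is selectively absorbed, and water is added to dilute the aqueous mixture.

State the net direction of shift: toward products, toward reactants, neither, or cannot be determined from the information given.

cannot be determined

Adding inert gas at constant total pressure expands the volume and lowers every reacting partial pressure. With Δn_gas = 3 − 2 = +1, Q moves away from K toward the side with fewer gas moles, so the system shifts toward the side with more gas moles — to the right.
Removing Y (g), a product, drives the reaction to the right.
Dilution lowers every aqueous concentration by the same factor. Δn_aq = 0 − 1 = -1, so the system shifts toward the side with more dissolved moles — to the left.
The individual effects push in opposite directions; without quantitative information the net direction cannot be determined.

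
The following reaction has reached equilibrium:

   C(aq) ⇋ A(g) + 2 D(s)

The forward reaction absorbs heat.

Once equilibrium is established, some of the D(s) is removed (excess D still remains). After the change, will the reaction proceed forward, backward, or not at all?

D is a pure solid; its activity is 1 regardless of amount, so Q is unaffected — no shift from this change.

no shift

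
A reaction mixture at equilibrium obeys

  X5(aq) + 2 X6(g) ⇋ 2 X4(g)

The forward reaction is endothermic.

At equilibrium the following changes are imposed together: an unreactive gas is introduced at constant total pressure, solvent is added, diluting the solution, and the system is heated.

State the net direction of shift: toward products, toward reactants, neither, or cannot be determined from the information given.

Adding inert gas at constant total pressure expands the volume, scaling every reacting partial pressure by the same factor. Δn_gas = 2 − 2 = 0, so Q is unchanged — no shift.
Dilution lowers every aqueous concentration by the same factor. Δn_aq = 0 − 1 = -1, so the system shifts toward the side with more dissolved moles — to the left.
The forward reaction is endothermic. Raising T favours the endothermic direction — shift to the right.
The individual effects push in opposite directions; without quantitative information the net direction cannot be determined.

cannot be determined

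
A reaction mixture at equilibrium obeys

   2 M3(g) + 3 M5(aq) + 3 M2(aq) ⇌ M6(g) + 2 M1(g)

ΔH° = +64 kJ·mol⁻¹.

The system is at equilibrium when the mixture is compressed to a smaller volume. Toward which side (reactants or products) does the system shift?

left

Gas moles: reactants 2, products 3 (Δn_gas = +1). Compression shifts the system toward the side with fewer moles of gas — to the left.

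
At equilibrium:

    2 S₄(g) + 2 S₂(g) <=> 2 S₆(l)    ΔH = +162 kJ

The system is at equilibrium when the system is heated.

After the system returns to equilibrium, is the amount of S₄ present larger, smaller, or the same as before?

decreases

The forward reaction is endothermic. Raising T favours the endothermic direction — shift to the right.
The net shift is to the right. S₄ is a reactant, so its amount decreases.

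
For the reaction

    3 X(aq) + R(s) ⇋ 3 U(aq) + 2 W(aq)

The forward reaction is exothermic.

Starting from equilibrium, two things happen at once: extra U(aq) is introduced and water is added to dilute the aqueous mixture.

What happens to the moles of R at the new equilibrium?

Adding U (aq), a product, drives the reaction to the left.
Dilution lowers every aqueous concentration by the same factor. Δn_aq = 5 − 3 = +2, so the system shifts toward the side with more dissolved moles — to the right.
The two effects oppose each other, so the net shift — and hence the change in R — cannot be determined from the given information.

cannot be determined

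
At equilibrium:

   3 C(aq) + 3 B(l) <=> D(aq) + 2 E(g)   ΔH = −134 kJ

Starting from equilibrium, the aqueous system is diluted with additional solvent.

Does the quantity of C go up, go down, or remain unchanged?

Dilution lowers every aqueous concentration by the same factor. Δn_aq = 1 − 3 = -2, so the system shifts toward the side with more dissolved moles — to the left.
The net shift is to the left. C is a reactant, so its amount increases.

increases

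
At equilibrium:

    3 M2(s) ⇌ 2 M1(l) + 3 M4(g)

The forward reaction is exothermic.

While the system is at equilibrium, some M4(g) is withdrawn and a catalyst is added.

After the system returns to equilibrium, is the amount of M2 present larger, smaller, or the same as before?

decreases

Removing M4 (g), a product, drives the reaction to the right.
A catalyst speeds both forward and reverse rates equally; it changes neither Q nor K — no shift from this change.
The net shift is to the right. M2 is a reactant, so its amount decreases.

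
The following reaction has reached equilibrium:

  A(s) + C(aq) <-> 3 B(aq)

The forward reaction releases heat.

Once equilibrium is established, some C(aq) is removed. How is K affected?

The equilibrium constant depends only on temperature. This perturbation may move the position of equilibrium, but since T is unchanged, K itself is unchanged.

unchanged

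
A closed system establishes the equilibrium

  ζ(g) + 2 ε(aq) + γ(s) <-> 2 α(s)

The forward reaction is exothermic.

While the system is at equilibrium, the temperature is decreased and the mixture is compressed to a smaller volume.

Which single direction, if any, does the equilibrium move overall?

The forward reaction is exothermic. Lowering T favours the exothermic direction — shift to the right.
Gas moles: reactants 1, products 0 (Δn_gas = -1). Compression shifts the system toward the side with fewer moles of gas — to the right.
All effects act in the same direction — net shift to the right.

right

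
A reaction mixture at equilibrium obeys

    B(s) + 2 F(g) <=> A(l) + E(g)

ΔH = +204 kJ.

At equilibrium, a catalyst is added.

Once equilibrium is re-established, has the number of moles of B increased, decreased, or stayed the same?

unchanged

A catalyst speeds both forward and reverse rates equally; it changes neither Q nor K — no shift from this change.
No net shift occurs, so the amount of B is unchanged.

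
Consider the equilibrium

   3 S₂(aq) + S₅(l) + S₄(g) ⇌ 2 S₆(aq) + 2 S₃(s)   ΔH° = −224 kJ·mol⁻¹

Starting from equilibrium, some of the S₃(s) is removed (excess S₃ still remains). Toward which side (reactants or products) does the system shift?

S₃ is a pure solid; its activity is 1 regardless of amount, so Q is unaffected — no shift from this change.

no shift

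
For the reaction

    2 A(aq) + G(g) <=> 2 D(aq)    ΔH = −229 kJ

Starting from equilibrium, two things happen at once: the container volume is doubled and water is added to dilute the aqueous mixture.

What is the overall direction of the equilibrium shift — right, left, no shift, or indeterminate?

left

Gas moles: reactants 1, products 0 (Δn_gas = -1). Expansion shifts the system toward the side with more moles of gas — to the left.
Dilution scales every aqueous concentration by the same factor. Δn_aq = 2 − 2 = 0, so Q is unchanged — no shift.
Only the nonzero effect(s) matter; the net shift is to the left.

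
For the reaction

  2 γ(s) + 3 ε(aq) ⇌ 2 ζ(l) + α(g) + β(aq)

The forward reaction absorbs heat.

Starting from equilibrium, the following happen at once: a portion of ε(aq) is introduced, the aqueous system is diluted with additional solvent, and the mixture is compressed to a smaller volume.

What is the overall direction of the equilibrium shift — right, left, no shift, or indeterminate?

Adding ε (aq), a reactant, drives the reaction to the right.
Dilution lowers every aqueous concentration by the same factor. Δn_aq = 1 − 3 = -2, so the system shifts toward the side with more dissolved moles — to the left.
Gas moles: reactants 0, products 1 (Δn_gas = +1). Compression shifts the system toward the side with fewer moles of gas — to the left.
The individual effects push in opposite directions; without quantitative information the net direction cannot be determined.

cannot be determined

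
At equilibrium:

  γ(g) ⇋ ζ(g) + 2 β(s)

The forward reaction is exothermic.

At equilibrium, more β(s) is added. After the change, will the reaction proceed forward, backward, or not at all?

β is a pure solid; its activity is 1 regardless of amount, so Q is unaffected — no shift from this change.

no shift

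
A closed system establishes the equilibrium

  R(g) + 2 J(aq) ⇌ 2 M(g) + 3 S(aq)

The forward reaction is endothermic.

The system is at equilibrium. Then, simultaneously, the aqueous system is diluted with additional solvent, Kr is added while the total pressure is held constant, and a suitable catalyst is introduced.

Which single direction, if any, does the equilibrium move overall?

right

Dilution lowers every aqueous concentration by the same factor. Δn_aq = 3 − 2 = +1, so the system shifts toward the side with more dissolved moles — to the right.
Adding inert gas at constant total pressure expands the volume and lowers every reacting partial pressure. With Δn_gas = 2 − 1 = +1, Q moves away from K toward the side with fewer gas moles, so the system shifts toward the side with more gas moles — to the right.
A catalyst speeds both forward and reverse rates equally; it changes neither Q nor K — no shift from this change.
Only the nonzero effect(s) matter; the net shift is to the right.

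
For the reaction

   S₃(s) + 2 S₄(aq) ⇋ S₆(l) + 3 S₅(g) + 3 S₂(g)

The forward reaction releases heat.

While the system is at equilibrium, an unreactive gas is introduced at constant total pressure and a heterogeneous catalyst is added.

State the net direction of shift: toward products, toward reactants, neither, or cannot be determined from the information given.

Adding inert gas at constant total pressure expands the volume and lowers every reacting partial pressure. With Δn_gas = 6 − 0 = +6, Q moves away from K toward the side with fewer gas moles, so the system shifts toward the side with more gas moles — to the right.
A catalyst speeds both forward and reverse rates equally; it changes neither Q nor K — no shift from this change.
Only the nonzero effect(s) matter; the net shift is to the right.

right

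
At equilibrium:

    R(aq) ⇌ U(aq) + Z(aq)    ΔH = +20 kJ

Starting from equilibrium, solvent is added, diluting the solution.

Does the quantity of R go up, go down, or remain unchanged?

decreases

Dilution lowers every aqueous concentration by the same factor. Δn_aq = 2 − 1 = +1, so the system shifts toward the side with more dissolved moles — to the right.
The net shift is to the right. R is a reactant, so its amount decreases.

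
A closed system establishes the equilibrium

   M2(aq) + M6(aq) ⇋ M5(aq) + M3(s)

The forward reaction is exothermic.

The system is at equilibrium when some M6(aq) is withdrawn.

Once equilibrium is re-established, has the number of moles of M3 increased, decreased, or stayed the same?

Removing M6 (aq), a reactant, drives the reaction to the left.
The net shift is to the left. M3 is a product, so its amount decreases.

decreases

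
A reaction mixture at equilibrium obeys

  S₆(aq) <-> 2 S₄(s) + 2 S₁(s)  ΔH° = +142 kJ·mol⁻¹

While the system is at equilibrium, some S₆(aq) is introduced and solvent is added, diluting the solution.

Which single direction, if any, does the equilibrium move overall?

cannot be determined

Adding S₆ (aq), a reactant, drives the reaction to the right.
Dilution lowers every aqueous concentration by the same factor. Δn_aq = 0 − 1 = -1, so the system shifts toward the side with more dissolved moles — to the left.
The individual effects push in opposite directions; without quantitative information the net direction cannot be determined.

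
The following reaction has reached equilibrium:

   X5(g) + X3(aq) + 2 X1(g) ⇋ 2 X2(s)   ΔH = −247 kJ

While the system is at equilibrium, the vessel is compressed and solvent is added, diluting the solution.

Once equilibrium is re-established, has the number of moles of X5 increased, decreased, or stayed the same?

Gas moles: reactants 3, products 0 (Δn_gas = -3). Compression shifts the system toward the side with fewer moles of gas — to the right.
Dilution lowers every aqueous concentration by the same factor. Δn_aq = 0 − 1 = -1, so the system shifts toward the side with more dissolved moles — to the left.
The two effects oppose each other, so the net shift — and hence the change in X5 — cannot be determined from the given information.

cannot be determined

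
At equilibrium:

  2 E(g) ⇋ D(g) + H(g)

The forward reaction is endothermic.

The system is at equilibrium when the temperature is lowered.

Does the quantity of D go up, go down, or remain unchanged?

The forward reaction is endothermic. Lowering T favours the exothermic direction — shift to the left.
The net shift is to the left. D is a product, so its amount decreases.

decreases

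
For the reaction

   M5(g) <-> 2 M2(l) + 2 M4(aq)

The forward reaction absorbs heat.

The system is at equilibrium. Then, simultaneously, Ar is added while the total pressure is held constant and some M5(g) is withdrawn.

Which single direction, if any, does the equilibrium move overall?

left

Adding inert gas at constant total pressure expands the volume and lowers every reacting partial pressure. With Δn_gas = 0 − 1 = -1, Q moves away from K toward the side with fewer gas moles, so the system shifts toward the side with more gas moles — to the left.
Removing M5 (g), a reactant, drives the reaction to the left.
All effects act in the same direction — net shift to the left.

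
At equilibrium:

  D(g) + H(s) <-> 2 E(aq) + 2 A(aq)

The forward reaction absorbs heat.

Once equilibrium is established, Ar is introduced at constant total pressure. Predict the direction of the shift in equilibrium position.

left

Adding inert gas at constant total pressure expands the volume and lowers every reacting partial pressure. With Δn_gas = 0 − 1 = -1, Q moves away from K toward the side with fewer gas moles, so the system shifts toward the side with more gas moles — to the left.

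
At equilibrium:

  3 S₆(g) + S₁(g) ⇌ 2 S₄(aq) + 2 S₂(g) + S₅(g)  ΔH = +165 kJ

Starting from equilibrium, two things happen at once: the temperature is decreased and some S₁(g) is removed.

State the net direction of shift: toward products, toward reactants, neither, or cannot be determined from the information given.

The forward reaction is endothermic. Lowering T favours the exothermic direction — shift to the left.
Removing S₁ (g), a reactant, drives the reaction to the left.
All effects act in the same direction — net shift to the left.

left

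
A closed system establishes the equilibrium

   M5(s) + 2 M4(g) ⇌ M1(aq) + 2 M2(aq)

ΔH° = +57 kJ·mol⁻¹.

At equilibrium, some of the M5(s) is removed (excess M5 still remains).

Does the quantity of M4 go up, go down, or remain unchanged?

unchanged

M5 is a pure solid; its activity is 1 regardless of amount, so Q is unaffected — no shift from this change.
No net shift occurs, so the amount of M4 is unchanged.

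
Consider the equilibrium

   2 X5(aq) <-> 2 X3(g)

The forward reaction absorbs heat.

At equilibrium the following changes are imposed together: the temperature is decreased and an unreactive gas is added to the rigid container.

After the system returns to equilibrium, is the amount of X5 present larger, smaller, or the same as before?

increases

The forward reaction is endothermic. Lowering T favours the exothermic direction — shift to the left.
At constant volume, adding an inert gas leaves every reacting species' partial pressure unchanged, so Q is unchanged — no shift from this change.
The net shift is to the left. X5 is a reactant, so its amount increases.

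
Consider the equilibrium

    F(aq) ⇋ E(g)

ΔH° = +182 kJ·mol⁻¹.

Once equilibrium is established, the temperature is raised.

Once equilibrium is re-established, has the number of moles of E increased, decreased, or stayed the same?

The forward reaction is endothermic. Raising T favours the endothermic direction — shift to the right.
The net shift is to the right. E is a product, so its amount increases.

increases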